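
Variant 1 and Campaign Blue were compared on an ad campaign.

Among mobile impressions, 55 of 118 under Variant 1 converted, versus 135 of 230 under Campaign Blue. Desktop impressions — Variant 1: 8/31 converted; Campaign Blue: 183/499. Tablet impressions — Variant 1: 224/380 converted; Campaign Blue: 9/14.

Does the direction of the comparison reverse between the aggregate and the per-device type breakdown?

Mobile: Variant 1 55/118 = 46.6%, Campaign Blue 135/230 = 58.7% → Campaign Blue
Desktop: Variant 1 8/31 = 25.8%, Campaign Blue 183/499 = 36.7% → Campaign Blue
Tablet: Variant 1 224/380 = 58.9%, Campaign Blue 9/14 = 64.3% → Campaign Blue
Overall: Variant 1 287/529 = 54.3%, Campaign Blue 327/743 = 44.0% → Variant 1
Campaign Blue wins each device group but Variant 1 wins overall — the comparison reverses. Campaign Blue's impressions skew toward desktop, which has a lower base rate.

Yes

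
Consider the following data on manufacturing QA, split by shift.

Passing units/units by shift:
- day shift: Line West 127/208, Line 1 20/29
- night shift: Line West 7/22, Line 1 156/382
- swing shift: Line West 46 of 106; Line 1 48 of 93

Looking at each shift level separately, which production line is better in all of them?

Line 1

Day shift: Line West 127/208 = 61.1%, Line 1 20/29 = 69.0% → Line 1
Night shift: Line West 7/22 = 31.8%, Line 1 156/382 = 40.8% → Line 1
Swing shift: Line West 46/106 = 43.4%, Line 1 48/93 = 51.6% → Line 1
Line 1 has the higher rate in all 3 groups.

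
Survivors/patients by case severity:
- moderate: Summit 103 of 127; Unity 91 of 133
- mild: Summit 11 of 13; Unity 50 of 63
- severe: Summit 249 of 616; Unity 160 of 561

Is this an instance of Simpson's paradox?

No

Moderate: Summit 103/127 = 81.1%, Unity 91/133 = 68.4% → Summit
Mild: Summit 11/13 = 84.6%, Unity 50/63 = 79.4% → Summit
Severe: Summit 249/616 = 40.4%, Unity 160/561 = 28.5% → Summit
Overall: Summit 363/756 = 48.0%, Unity 301/757 = 39.8% → Summit
Summit wins overall and in every case group — no reversal.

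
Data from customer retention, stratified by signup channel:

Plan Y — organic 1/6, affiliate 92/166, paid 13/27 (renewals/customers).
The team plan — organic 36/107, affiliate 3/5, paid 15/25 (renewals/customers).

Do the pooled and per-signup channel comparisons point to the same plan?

No

Organic: Plan Y 1/6 = 16.7%, the team plan 36/107 = 33.6% → the team plan
Affiliate: Plan Y 92/166 = 55.4%, the team plan 3/5 = 60.0% → the team plan
Paid: Plan Y 13/27 = 48.1%, the team plan 15/25 = 60.0% → the team plan
Overall: Plan Y 106/199 = 53.3%, the team plan 54/137 = 39.4% → Plan Y
The team plan wins each signup group but Plan Y wins overall — the comparison reverses. The team plan's customers skew toward organic, which has a lower base rate.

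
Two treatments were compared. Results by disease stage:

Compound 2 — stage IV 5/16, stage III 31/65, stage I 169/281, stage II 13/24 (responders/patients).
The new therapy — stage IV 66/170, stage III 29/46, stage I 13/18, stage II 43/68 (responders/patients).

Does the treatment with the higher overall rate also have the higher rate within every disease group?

Stage IV: Compound 2 5/16 = 31.2%, the new therapy 66/170 = 38.8% → the new therapy
Stage III: Compound 2 31/65 = 47.7%, the new therapy 29/46 = 63.0% → the new therapy
Stage I: Compound 2 169/281 = 60.1%, the new therapy 13/18 = 72.2% → the new therapy
Stage II: Compound 2 13/24 = 54.2%, the new therapy 43/68 = 63.2% → the new therapy
Overall: Compound 2 218/386 = 56.5%, the new therapy 151/302 = 50.0% → Compound 2
The new therapy wins each disease group but Compound 2 wins overall — the comparison reverses. The new therapy's patients skew toward stage IV, which has a lower base rate.

No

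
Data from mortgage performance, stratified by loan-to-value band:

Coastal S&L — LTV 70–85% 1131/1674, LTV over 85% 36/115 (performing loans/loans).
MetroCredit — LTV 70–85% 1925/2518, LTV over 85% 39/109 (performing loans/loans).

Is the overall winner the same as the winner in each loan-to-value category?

LTV 70–85%: Coastal S&L 1131/1674 = 67.6%, MetroCredit 1925/2518 = 76.4% → MetroCredit
LTV over 85%: Coastal S&L 36/115 = 31.3%, MetroCredit 39/109 = 35.8% → MetroCredit
Overall: Coastal S&L 1167/1789 = 65.2%, MetroCredit 1964/2627 = 74.8% → MetroCredit
MetroCredit wins overall and in every loan-to-value group — no reversal.

Yes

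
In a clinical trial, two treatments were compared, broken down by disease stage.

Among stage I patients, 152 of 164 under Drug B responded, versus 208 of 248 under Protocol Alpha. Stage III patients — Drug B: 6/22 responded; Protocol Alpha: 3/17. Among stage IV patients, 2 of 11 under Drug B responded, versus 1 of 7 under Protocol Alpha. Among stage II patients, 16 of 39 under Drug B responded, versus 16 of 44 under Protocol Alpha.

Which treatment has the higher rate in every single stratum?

Stage I: Drug B 152/164 = 92.7%, Protocol Alpha 208/248 = 83.9% → Drug B
Stage III: Drug B 6/22 = 27.3%, Protocol Alpha 3/17 = 17.6% → Drug B
Stage IV: Drug B 2/11 = 18.2%, Protocol Alpha 1/7 = 14.3% → Drug B
Stage II: Drug B 16/39 = 41.0%, Protocol Alpha 16/44 = 36.4% → Drug B
Drug B has the higher rate in all 4 groups.

Drug B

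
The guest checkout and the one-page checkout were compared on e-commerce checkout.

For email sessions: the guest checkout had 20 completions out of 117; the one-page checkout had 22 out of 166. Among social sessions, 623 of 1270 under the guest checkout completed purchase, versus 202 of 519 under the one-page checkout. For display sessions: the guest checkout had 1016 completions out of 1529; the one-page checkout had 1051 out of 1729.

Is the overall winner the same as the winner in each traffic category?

Yes

Email: the guest checkout 20/117 = 17.1%, the one-page checkout 22/166 = 13.3% → the guest checkout
Social: the guest checkout 623/1270 = 49.1%, the one-page checkout 202/519 = 38.9% → the guest checkout
Display: the guest checkout 1016/1529 = 66.4%, the one-page checkout 1051/1729 = 60.8% → the guest checkout
Overall: the guest checkout 1659/2916 = 56.9%, the one-page checkout 1275/2414 = 52.8% → the guest checkout
The guest checkout wins overall and in every traffic group — no reversal.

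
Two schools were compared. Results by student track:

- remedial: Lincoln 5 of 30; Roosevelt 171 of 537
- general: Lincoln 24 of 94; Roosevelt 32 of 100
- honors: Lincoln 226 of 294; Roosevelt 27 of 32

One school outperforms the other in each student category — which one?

Roosevelt

Remedial: Lincoln 5/30 = 16.7%, Roosevelt 171/537 = 31.8% → Roosevelt
General: Lincoln 24/94 = 25.5%, Roosevelt 32/100 = 32.0% → Roosevelt
Honors: Lincoln 226/294 = 76.9%, Roosevelt 27/32 = 84.4% → Roosevelt
Roosevelt has the higher rate in all 3 groups.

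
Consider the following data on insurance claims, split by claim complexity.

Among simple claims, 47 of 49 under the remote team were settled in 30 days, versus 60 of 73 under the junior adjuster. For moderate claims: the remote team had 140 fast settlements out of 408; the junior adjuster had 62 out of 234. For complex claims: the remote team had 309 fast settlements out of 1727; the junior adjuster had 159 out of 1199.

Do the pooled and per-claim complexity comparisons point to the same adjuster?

Simple: the remote team 47/49 = 95.9%, the junior adjuster 60/73 = 82.2% → the remote team
Moderate: the remote team 140/408 = 34.3%, the junior adjuster 62/234 = 26.5% → the remote team
Complex: the remote team 309/1727 = 17.9%, the junior adjuster 159/1199 = 13.3% → the remote team
Overall: the remote team 496/2184 = 22.7%, the junior adjuster 281/1506 = 18.7% → the remote team
The remote team wins overall and in every claim group — no reversal.

Yes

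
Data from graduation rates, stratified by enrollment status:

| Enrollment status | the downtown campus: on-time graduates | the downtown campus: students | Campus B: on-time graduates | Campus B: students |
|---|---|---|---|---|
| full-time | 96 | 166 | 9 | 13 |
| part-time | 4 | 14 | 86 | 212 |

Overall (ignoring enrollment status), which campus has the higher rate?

the downtown campus

Full-time: the downtown campus 96/166 = 57.8%, Campus B 9/13 = 69.2% → Campus B
Part-time: the downtown campus 4/14 = 28.6%, Campus B 86/212 = 40.6% → Campus B
Overall: the downtown campus 100/180 = 55.6%, Campus B 95/225 = 42.2% → the downtown campus
(Campus B wins every enrollment group but the downtown campus wins overall — Campus B's students skew toward the low-rate part-time group.)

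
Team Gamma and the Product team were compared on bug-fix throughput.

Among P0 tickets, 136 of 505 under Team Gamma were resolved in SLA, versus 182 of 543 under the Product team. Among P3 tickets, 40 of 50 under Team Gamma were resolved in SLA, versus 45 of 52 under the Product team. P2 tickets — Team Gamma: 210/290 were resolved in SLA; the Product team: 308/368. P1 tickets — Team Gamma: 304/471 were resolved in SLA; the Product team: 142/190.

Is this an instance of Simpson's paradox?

No

P0: Team Gamma 136/505 = 26.9%, the Product team 182/543 = 33.5% → the Product team
P3: Team Gamma 40/50 = 80.0%, the Product team 45/52 = 86.5% → the Product team
P2: Team Gamma 210/290 = 72.4%, the Product team 308/368 = 83.7% → the Product team
P1: Team Gamma 304/471 = 64.5%, the Product team 142/190 = 74.7% → the Product team
Overall: Team Gamma 690/1316 = 52.4%, the Product team 677/1153 = 58.7% → the Product team
The Product team wins overall and in every ticket group — no reversal.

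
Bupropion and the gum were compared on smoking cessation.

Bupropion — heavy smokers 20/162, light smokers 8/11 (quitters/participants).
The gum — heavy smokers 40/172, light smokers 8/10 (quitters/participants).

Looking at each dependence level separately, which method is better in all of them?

the gum

Heavy smokers: bupropion 20/162 = 12.3%, the gum 40/172 = 23.3% → the gum
Light smokers: bupropion 8/11 = 72.7%, the gum 8/10 = 80.0% → the gum
The gum has the higher rate in both groups.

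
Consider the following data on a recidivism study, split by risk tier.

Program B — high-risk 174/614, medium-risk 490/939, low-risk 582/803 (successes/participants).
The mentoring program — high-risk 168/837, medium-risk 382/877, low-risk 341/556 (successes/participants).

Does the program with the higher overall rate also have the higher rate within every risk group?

High-risk: Program B 174/614 = 28.3%, the mentoring program 168/837 = 20.1% → Program B
Medium-risk: Program B 490/939 = 52.2%, the mentoring program 382/877 = 43.6% → Program B
Low-risk: Program B 582/803 = 72.5%, the mentoring program 341/556 = 61.3% → Program B
Overall: Program B 1246/2356 = 52.9%, the mentoring program 891/2270 = 39.3% → Program B
Program B wins overall and in every risk group — no reversal.

Yes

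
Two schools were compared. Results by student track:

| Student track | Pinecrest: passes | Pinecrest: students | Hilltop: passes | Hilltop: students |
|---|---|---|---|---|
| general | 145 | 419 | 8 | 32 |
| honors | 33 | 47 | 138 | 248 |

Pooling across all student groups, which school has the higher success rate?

General: Pinecrest 145/419 = 34.6%, Hilltop 8/32 = 25.0% → Pinecrest
Honors: Pinecrest 33/47 = 70.2%, Hilltop 138/248 = 55.6% → Pinecrest
Overall: Pinecrest 178/466 = 38.2%, Hilltop 146/280 = 52.1% → Hilltop
(Pinecrest wins every student group but Hilltop wins overall — Pinecrest's students skew toward the low-rate general group.)

Hilltop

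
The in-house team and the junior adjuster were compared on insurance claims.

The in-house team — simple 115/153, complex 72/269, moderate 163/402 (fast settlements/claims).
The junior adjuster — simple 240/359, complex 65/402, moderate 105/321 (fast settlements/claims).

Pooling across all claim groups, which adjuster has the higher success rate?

Simple: the in-house team 115/153 = 75.2%, the junior adjuster 240/359 = 66.9% → the in-house team
Complex: the in-house team 72/269 = 26.8%, the junior adjuster 65/402 = 16.2% → the in-house team
Moderate: the in-house team 163/402 = 40.5%, the junior adjuster 105/321 = 32.7% → the in-house team
Overall: the in-house team 350/824 = 42.5%, the junior adjuster 410/1082 = 37.9% → the in-house team

the in-house team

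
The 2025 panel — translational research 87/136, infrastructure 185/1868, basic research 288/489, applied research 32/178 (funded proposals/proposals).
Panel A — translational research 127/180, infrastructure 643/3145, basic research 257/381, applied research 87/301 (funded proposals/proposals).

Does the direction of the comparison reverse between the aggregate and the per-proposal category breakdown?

Translational research: the 2025 panel 87/136 = 64.0%, Panel A 127/180 = 70.6% → Panel A
Infrastructure: the 2025 panel 185/1868 = 9.9%, Panel A 643/3145 = 20.4% → Panel A
Basic research: the 2025 panel 288/489 = 58.9%, Panel A 257/381 = 67.5% → Panel A
Applied research: the 2025 panel 32/178 = 18.0%, Panel A 87/301 = 28.9% → Panel A
Overall: the 2025 panel 592/2671 = 22.2%, Panel A 1114/4007 = 27.8% → Panel A
Panel A wins overall and in every proposal group — no reversal.

No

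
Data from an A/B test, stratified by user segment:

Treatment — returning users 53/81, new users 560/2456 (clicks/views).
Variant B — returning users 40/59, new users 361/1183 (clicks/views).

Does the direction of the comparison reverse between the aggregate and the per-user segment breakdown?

Returning users: Treatment 53/81 = 65.4%, Variant B 40/59 = 67.8% → Variant B
New users: Treatment 560/2456 = 22.8%, Variant B 361/1183 = 30.5% → Variant B
Overall: Treatment 613/2537 = 24.2%, Variant B 401/1242 = 32.3% → Variant B
Variant B wins overall and in every user group — no reversal.

No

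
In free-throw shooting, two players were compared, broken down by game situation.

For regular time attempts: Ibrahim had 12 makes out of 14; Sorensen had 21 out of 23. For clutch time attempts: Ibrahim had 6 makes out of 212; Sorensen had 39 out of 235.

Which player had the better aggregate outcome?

Regular time: Ibrahim 12/14 = 85.7%, Sorensen 21/23 = 91.3% → Sorensen
Clutch time: Ibrahim 6/212 = 2.8%, Sorensen 39/235 = 16.6% → Sorensen
Overall: Ibrahim 18/226 = 8.0%, Sorensen 60/258 = 23.3% → Sorensen

Sorensen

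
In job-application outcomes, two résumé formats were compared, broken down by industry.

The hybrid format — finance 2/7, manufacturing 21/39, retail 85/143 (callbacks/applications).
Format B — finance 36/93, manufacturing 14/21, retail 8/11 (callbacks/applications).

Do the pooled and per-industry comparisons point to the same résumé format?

No

Finance: the hybrid format 2/7 = 28.6%, Format B 36/93 = 38.7% → Format B
Manufacturing: the hybrid format 21/39 = 53.8%, Format B 14/21 = 66.7% → Format B
Retail: the hybrid format 85/143 = 59.4%, Format B 8/11 = 72.7% → Format B
Overall: the hybrid format 108/189 = 57.1%, Format B 58/125 = 46.4% → the hybrid format
Format B wins each industry group but the hybrid format wins overall — the comparison reverses. Format B's applications skew toward finance, which has a lower base rate.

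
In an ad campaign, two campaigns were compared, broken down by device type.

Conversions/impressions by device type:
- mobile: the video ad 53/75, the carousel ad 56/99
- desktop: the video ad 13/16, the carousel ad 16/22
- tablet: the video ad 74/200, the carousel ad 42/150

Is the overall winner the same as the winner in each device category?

Yes

Mobile: the video ad 53/75 = 70.7%, the carousel ad 56/99 = 56.6% → the video ad
Desktop: the video ad 13/16 = 81.2%, the carousel ad 16/22 = 72.7% → the video ad
Tablet: the video ad 74/200 = 37.0%, the carousel ad 42/150 = 28.0% → the video ad
Overall: the video ad 140/291 = 48.1%, the carousel ad 114/271 = 42.1% → the video ad
The video ad wins overall and in every device group — no reversal.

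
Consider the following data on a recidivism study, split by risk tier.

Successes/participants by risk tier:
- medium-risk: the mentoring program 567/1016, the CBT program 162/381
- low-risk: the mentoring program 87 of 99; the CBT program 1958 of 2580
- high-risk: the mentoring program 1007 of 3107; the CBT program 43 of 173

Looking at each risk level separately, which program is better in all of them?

the mentoring program

Medium-risk: the mentoring program 567/1016 = 55.8%, the CBT program 162/381 = 42.5% → the mentoring program
Low-risk: the mentoring program 87/99 = 87.9%, the CBT program 1958/2580 = 75.9% → the mentoring program
High-risk: the mentoring program 1007/3107 = 32.4%, the CBT program 43/173 = 24.9% → the mentoring program
The mentoring program has the higher rate in all 3 groups.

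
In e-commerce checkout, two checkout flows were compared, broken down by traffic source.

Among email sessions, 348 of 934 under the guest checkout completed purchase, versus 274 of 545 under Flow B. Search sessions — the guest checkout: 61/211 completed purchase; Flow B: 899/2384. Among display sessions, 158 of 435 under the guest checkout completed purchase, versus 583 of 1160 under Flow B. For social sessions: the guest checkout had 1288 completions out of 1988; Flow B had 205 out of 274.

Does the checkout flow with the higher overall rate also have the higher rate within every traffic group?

Email: the guest checkout 348/934 = 37.3%, Flow B 274/545 = 50.3% → Flow B
Search: the guest checkout 61/211 = 28.9%, Flow B 899/2384 = 37.7% → Flow B
Display: the guest checkout 158/435 = 36.3%, Flow B 583/1160 = 50.3% → Flow B
Social: the guest checkout 1288/1988 = 64.8%, Flow B 205/274 = 74.8% → Flow B
Overall: the guest checkout 1855/3568 = 52.0%, Flow B 1961/4363 = 44.9% → the guest checkout
Flow B wins each traffic group but the guest checkout wins overall — the comparison reverses. Flow B's sessions skew toward search, which has a lower base rate.

No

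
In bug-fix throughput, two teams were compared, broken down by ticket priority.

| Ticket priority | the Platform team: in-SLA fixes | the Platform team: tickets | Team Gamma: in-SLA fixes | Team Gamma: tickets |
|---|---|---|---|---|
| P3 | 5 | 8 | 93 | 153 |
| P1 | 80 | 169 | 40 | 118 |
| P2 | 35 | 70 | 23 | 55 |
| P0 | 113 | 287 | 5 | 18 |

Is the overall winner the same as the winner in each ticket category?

No

P3: the Platform team 5/8 = 62.5%, Team Gamma 93/153 = 60.8% → the Platform team
P1: the Platform team 80/169 = 47.3%, Team Gamma 40/118 = 33.9% → the Platform team
P2: the Platform team 35/70 = 50.0%, Team Gamma 23/55 = 41.8% → the Platform team
P0: the Platform team 113/287 = 39.4%, Team Gamma 5/18 = 27.8% → the Platform team
Overall: the Platform team 233/534 = 43.6%, Team Gamma 161/344 = 46.8% → Team Gamma
The Platform team wins each ticket group but Team Gamma wins overall — the comparison reverses. The Platform team's tickets skew toward P0, which has a lower base rate.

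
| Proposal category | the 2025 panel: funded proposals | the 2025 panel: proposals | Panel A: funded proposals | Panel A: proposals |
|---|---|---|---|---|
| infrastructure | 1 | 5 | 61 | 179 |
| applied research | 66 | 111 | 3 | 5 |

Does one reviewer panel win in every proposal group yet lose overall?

Yes

Infrastructure: the 2025 panel 1/5 = 20.0%, Panel A 61/179 = 34.1% → Panel A
Applied research: the 2025 panel 66/111 = 59.5%, Panel A 3/5 = 60.0% → Panel A
Overall: the 2025 panel 67/116 = 57.8%, Panel A 64/184 = 34.8% → the 2025 panel
Panel A wins each proposal group but the 2025 panel wins overall — the comparison reverses. Panel A's proposals skew toward infrastructure, which has a lower base rate.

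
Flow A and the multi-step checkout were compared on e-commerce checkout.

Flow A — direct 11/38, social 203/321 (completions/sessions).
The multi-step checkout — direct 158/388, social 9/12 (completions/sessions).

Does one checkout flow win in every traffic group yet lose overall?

Direct: Flow A 11/38 = 28.9%, the multi-step checkout 158/388 = 40.7% → the multi-step checkout
Social: Flow A 203/321 = 63.2%, the multi-step checkout 9/12 = 75.0% → the multi-step checkout
Overall: Flow A 214/359 = 59.6%, the multi-step checkout 167/400 = 41.8% → Flow A
The multi-step checkout wins each traffic group but Flow A wins overall — the comparison reverses. The multi-step checkout's sessions skew toward direct, which has a lower base rate.

Yes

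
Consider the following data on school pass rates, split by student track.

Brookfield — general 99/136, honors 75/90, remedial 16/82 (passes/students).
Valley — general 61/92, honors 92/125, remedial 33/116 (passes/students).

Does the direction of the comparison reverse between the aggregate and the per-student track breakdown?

No

General: Brookfield 99/136 = 72.8%, Valley 61/92 = 66.3% → Brookfield
Honors: Brookfield 75/90 = 83.3%, Valley 92/125 = 73.6% → Brookfield
Remedial: Brookfield 16/82 = 19.5%, Valley 33/116 = 28.4% → Valley
Overall: Brookfield 190/308 = 61.7%, Valley 186/333 = 55.9% → Brookfield
Neither sweeps: Brookfield wins 2 of 3 groups, Valley wins 1. Brookfield wins overall but not every group — no Simpson reversal.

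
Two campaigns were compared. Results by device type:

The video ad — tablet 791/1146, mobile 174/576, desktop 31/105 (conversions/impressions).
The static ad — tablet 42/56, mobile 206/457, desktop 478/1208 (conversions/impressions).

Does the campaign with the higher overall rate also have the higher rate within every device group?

Tablet: the video ad 791/1146 = 69.0%, the static ad 42/56 = 75.0% → the static ad
Mobile: the video ad 174/576 = 30.2%, the static ad 206/457 = 45.1% → the static ad
Desktop: the video ad 31/105 = 29.5%, the static ad 478/1208 = 39.6% → the static ad
Overall: the video ad 996/1827 = 54.5%, the static ad 726/1721 = 42.2% → the video ad
The static ad wins each device group but the video ad wins overall — the comparison reverses. The static ad's impressions skew toward desktop, which has a lower base rate.

No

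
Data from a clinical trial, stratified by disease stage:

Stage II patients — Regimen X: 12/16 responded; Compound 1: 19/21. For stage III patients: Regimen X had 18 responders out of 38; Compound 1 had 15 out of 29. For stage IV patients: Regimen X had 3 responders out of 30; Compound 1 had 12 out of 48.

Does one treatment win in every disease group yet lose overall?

No

Stage II: Regimen X 12/16 = 75.0%, Compound 1 19/21 = 90.5% → Compound 1
Stage III: Regimen X 18/38 = 47.4%, Compound 1 15/29 = 51.7% → Compound 1
Stage IV: Regimen X 3/30 = 10.0%, Compound 1 12/48 = 25.0% → Compound 1
Overall: Regimen X 33/84 = 39.3%, Compound 1 46/98 = 46.9% → Compound 1
Compound 1 wins overall and in every disease group — no reversal.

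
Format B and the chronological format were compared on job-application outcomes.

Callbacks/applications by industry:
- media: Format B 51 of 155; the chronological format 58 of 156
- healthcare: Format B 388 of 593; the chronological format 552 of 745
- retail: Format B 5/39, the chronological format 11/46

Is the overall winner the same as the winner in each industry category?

Media: Format B 51/155 = 32.9%, the chronological format 58/156 = 37.2% → the chronological format
Healthcare: Format B 388/593 = 65.4%, the chronological format 552/745 = 74.1% → the chronological format
Retail: Format B 5/39 = 12.8%, the chronological format 11/46 = 23.9% → the chronological format
Overall: Format B 444/787 = 56.4%, the chronological format 621/947 = 65.6% → the chronological format
The chronological format wins overall and in every industry group — no reversal.

Yes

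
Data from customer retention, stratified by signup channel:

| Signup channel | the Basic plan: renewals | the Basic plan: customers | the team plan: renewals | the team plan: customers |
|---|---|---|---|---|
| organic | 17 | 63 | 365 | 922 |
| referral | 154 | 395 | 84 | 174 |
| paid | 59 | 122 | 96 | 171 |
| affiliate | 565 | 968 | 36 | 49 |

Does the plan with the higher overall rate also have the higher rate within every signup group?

No

Organic: the Basic plan 17/63 = 27.0%, the team plan 365/922 = 39.6% → the team plan
Referral: the Basic plan 154/395 = 39.0%, the team plan 84/174 = 48.3% → the team plan
Paid: the Basic plan 59/122 = 48.4%, the team plan 96/171 = 56.1% → the team plan
Affiliate: the Basic plan 565/968 = 58.4%, the team plan 36/49 = 73.5% → the team plan
Overall: the Basic plan 795/1548 = 51.4%, the team plan 581/1316 = 44.1% → the Basic plan
The team plan wins each signup group but the Basic plan wins overall — the comparison reverses. The team plan's customers skew toward organic, which has a lower base rate.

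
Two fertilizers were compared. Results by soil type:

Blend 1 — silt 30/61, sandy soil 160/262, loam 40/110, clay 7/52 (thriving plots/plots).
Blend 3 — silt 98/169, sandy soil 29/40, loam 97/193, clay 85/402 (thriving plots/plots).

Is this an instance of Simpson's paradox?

Yes

Silt: Blend 1 30/61 = 49.2%, Blend 3 98/169 = 58.0% → Blend 3
Sandy soil: Blend 1 160/262 = 61.1%, Blend 3 29/40 = 72.5% → Blend 3
Loam: Blend 1 40/110 = 36.4%, Blend 3 97/193 = 50.3% → Blend 3
Clay: Blend 1 7/52 = 13.5%, Blend 3 85/402 = 21.1% → Blend 3
Overall: Blend 1 237/485 = 48.9%, Blend 3 309/804 = 38.4% → Blend 1
Blend 3 wins each soil group but Blend 1 wins overall — the comparison reverses. Blend 3's plots skew toward clay, which has a lower base rate.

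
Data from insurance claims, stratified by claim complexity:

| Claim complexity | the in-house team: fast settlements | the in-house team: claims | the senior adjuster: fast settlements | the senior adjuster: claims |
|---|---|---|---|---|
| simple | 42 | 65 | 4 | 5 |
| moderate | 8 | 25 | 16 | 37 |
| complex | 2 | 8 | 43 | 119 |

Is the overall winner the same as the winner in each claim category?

Simple: the in-house team 42/65 = 64.6%, the senior adjuster 4/5 = 80.0% → the senior adjuster
Moderate: the in-house team 8/25 = 32.0%, the senior adjuster 16/37 = 43.2% → the senior adjuster
Complex: the in-house team 2/8 = 25.0%, the senior adjuster 43/119 = 36.1% → the senior adjuster
Overall: the in-house team 52/98 = 53.1%, the senior adjuster 63/161 = 39.1% → the in-house team
The senior adjuster wins each claim group but the in-house team wins overall — the comparison reverses. The senior adjuster's claims skew toward complex, which has a lower base rate.

No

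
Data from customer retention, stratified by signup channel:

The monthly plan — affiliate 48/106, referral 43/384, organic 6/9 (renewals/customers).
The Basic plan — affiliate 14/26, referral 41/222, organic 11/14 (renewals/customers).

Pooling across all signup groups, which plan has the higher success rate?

the Basic plan

Affiliate: the monthly plan 48/106 = 45.3%, the Basic plan 14/26 = 53.8% → the Basic plan
Referral: the monthly plan 43/384 = 11.2%, the Basic plan 41/222 = 18.5% → the Basic plan
Organic: the monthly plan 6/9 = 66.7%, the Basic plan 11/14 = 78.6% → the Basic plan
Overall: the monthly plan 97/499 = 19.4%, the Basic plan 66/262 = 25.2% → the Basic plan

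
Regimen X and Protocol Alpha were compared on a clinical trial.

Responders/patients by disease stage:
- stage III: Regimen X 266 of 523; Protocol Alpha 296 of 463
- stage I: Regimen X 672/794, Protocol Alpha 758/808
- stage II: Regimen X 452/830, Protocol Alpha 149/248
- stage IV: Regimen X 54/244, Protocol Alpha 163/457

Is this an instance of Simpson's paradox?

Stage III: Regimen X 266/523 = 50.9%, Protocol Alpha 296/463 = 63.9% → Protocol Alpha
Stage I: Regimen X 672/794 = 84.6%, Protocol Alpha 758/808 = 93.8% → Protocol Alpha
Stage II: Regimen X 452/830 = 54.5%, Protocol Alpha 149/248 = 60.1% → Protocol Alpha
Stage IV: Regimen X 54/244 = 22.1%, Protocol Alpha 163/457 = 35.7% → Protocol Alpha
Overall: Regimen X 1444/2391 = 60.4%, Protocol Alpha 1366/1976 = 69.1% → Protocol Alpha
Protocol Alpha wins overall and in every disease group — no reversal.

No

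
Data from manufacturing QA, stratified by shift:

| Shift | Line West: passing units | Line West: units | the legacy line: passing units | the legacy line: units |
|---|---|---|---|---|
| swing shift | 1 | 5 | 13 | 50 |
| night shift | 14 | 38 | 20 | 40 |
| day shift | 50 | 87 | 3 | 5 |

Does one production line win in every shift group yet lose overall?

Yes

Swing shift: Line West 1/5 = 20.0%, the legacy line 13/50 = 26.0% → the legacy line
Night shift: Line West 14/38 = 36.8%, the legacy line 20/40 = 50.0% → the legacy line
Day shift: Line West 50/87 = 57.5%, the legacy line 3/5 = 60.0% → the legacy line
Overall: Line West 65/130 = 50.0%, the legacy line 36/95 = 37.9% → Line West
The legacy line wins each shift group but Line West wins overall — the comparison reverses. The legacy line's units skew toward swing shift, which has a lower base rate.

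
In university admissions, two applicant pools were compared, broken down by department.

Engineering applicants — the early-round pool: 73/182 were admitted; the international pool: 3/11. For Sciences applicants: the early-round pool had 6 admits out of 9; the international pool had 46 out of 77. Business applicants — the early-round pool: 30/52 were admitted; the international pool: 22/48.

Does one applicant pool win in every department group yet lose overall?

Engineering: the early-round pool 73/182 = 40.1%, the international pool 3/11 = 27.3% → the early-round pool
Sciences: the early-round pool 6/9 = 66.7%, the international pool 46/77 = 59.7% → the early-round pool
Business: the early-round pool 30/52 = 57.7%, the international pool 22/48 = 45.8% → the early-round pool
Overall: the early-round pool 109/243 = 44.9%, the international pool 71/136 = 52.2% → the international pool
The early-round pool wins each department group but the international pool wins overall — the comparison reverses. The early-round pool's applicants skew toward Engineering, which has a lower base rate.

Yes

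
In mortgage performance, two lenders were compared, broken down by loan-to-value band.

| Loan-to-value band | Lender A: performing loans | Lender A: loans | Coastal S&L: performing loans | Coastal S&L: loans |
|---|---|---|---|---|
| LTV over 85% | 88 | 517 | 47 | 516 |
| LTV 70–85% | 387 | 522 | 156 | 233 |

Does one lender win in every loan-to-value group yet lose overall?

LTV over 85%: Lender A 88/517 = 17.0%, Coastal S&L 47/516 = 9.1% → Lender A
LTV 70–85%: Lender A 387/522 = 74.1%, Coastal S&L 156/233 = 67.0% → Lender A
Overall: Lender A 475/1039 = 45.7%, Coastal S&L 203/749 = 27.1% → Lender A
Lender A wins overall and in every loan-to-value group — no reversal.

No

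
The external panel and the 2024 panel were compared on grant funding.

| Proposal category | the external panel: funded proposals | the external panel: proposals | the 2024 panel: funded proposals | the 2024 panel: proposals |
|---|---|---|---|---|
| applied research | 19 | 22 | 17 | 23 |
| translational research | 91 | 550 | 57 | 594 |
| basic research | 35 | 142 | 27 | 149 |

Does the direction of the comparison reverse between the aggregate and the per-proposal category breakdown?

No

Applied research: the external panel 19/22 = 86.4%, the 2024 panel 17/23 = 73.9% → the external panel
Translational research: the external panel 91/550 = 16.5%, the 2024 panel 57/594 = 9.6% → the external panel
Basic research: the external panel 35/142 = 24.6%, the 2024 panel 27/149 = 18.1% → the external panel
Overall: the external panel 145/714 = 20.3%, the 2024 panel 101/766 = 13.2% → the external panel
The external panel wins overall and in every proposal group — no reversal.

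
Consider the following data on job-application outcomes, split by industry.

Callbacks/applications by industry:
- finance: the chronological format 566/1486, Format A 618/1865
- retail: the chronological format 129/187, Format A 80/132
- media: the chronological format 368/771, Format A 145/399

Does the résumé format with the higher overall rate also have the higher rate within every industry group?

Finance: the chronological format 566/1486 = 38.1%, Format A 618/1865 = 33.1% → the chronological format
Retail: the chronological format 129/187 = 69.0%, Format A 80/132 = 60.6% → the chronological format
Media: the chronological format 368/771 = 47.7%, Format A 145/399 = 36.3% → the chronological format
Overall: the chronological format 1063/2444 = 43.5%, Format A 843/2396 = 35.2% → the chronological format
The chronological format wins overall and in every industry group — no reversal.

Yes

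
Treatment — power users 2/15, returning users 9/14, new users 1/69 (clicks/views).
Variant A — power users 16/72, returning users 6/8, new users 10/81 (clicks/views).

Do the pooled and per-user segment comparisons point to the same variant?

Power users: Treatment 2/15 = 13.3%, Variant A 16/72 = 22.2% → Variant A
Returning users: Treatment 9/14 = 64.3%, Variant A 6/8 = 75.0% → Variant A
New users: Treatment 1/69 = 1.4%, Variant A 10/81 = 12.3% → Variant A
Overall: Treatment 12/98 = 12.2%, Variant A 32/161 = 19.9% → Variant A
Variant A wins overall and in every user group — no reversal.

Yes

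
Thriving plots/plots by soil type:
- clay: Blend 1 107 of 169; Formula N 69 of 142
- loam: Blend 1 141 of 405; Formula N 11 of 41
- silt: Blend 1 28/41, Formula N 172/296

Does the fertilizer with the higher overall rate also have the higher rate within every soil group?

Clay: Blend 1 107/169 = 63.3%, Formula N 69/142 = 48.6% → Blend 1
Loam: Blend 1 141/405 = 34.8%, Formula N 11/41 = 26.8% → Blend 1
Silt: Blend 1 28/41 = 68.3%, Formula N 172/296 = 58.1% → Blend 1
Overall: Blend 1 276/615 = 44.9%, Formula N 252/479 = 52.6% → Formula N
Blend 1 wins each soil group but Formula N wins overall — the comparison reverses. Blend 1's plots skew toward loam, which has a lower base rate.

No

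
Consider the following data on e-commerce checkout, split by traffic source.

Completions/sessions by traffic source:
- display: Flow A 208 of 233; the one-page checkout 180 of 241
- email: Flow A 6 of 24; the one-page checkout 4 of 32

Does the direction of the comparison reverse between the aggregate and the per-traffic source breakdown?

No

Display: Flow A 208/233 = 89.3%, the one-page checkout 180/241 = 74.7% → Flow A
Email: Flow A 6/24 = 25.0%, the one-page checkout 4/32 = 12.5% → Flow A
Overall: Flow A 214/257 = 83.3%, the one-page checkout 184/273 = 67.4% → Flow A
Flow A wins overall and in every traffic group — no reversal.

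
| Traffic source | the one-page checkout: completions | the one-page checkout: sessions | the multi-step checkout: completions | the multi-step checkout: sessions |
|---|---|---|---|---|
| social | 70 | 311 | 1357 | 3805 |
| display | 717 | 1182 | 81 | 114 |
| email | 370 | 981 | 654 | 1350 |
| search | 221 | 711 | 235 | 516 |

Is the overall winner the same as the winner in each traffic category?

Social: the one-page checkout 70/311 = 22.5%, the multi-step checkout 1357/3805 = 35.7% → the multi-step checkout
Display: the one-page checkout 717/1182 = 60.7%, the multi-step checkout 81/114 = 71.1% → the multi-step checkout
Email: the one-page checkout 370/981 = 37.7%, the multi-step checkout 654/1350 = 48.4% → the multi-step checkout
Search: the one-page checkout 221/711 = 31.1%, the multi-step checkout 235/516 = 45.5% → the multi-step checkout
Overall: the one-page checkout 1378/3185 = 43.3%, the multi-step checkout 2327/5785 = 40.2% → the one-page checkout
The multi-step checkout wins each traffic group but the one-page checkout wins overall — the comparison reverses. The multi-step checkout's sessions skew toward social, which has a lower base rate.

No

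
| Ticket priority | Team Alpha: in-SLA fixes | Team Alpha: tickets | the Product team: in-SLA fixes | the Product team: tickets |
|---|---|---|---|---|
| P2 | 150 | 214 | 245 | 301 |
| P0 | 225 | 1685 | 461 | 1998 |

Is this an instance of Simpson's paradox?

P2: Team Alpha 150/214 = 70.1%, the Product team 245/301 = 81.4% → the Product team
P0: Team Alpha 225/1685 = 13.4%, the Product team 461/1998 = 23.1% → the Product team
Overall: Team Alpha 375/1899 = 19.7%, the Product team 706/2299 = 30.7% → the Product team
The Product team wins overall and in every ticket group — no reversal.

No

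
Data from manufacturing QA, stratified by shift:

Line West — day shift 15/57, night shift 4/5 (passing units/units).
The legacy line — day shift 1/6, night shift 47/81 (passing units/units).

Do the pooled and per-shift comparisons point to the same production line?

No

Day shift: Line West 15/57 = 26.3%, the legacy line 1/6 = 16.7% → Line West
Night shift: Line West 4/5 = 80.0%, the legacy line 47/81 = 58.0% → Line West
Overall: Line West 19/62 = 30.6%, the legacy line 48/87 = 55.2% → the legacy line
Line West wins each shift group but the legacy line wins overall — the comparison reverses. Line West's units skew toward day shift, which has a lower base rate.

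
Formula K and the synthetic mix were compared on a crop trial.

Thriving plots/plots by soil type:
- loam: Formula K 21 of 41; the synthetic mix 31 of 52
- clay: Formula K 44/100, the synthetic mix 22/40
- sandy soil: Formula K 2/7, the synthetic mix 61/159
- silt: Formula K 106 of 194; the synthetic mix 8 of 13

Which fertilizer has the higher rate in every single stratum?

the synthetic mix

Loam: Formula K 21/41 = 51.2%, the synthetic mix 31/52 = 59.6% → the synthetic mix
Clay: Formula K 44/100 = 44.0%, the synthetic mix 22/40 = 55.0% → the synthetic mix
Sandy soil: Formula K 2/7 = 28.6%, the synthetic mix 61/159 = 38.4% → the synthetic mix
Silt: Formula K 106/194 = 54.6%, the synthetic mix 8/13 = 61.5% → the synthetic mix
The synthetic mix has the higher rate in all 4 groups.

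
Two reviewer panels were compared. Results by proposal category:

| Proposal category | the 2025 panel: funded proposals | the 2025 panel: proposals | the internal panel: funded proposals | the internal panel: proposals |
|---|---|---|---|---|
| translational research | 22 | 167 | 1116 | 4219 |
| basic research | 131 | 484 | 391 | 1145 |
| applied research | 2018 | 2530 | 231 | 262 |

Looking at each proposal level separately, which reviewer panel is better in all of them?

Translational research: the 2025 panel 22/167 = 13.2%, the internal panel 1116/4219 = 26.5% → the internal panel
Basic research: the 2025 panel 131/484 = 27.1%, the internal panel 391/1145 = 34.1% → the internal panel
Applied research: the 2025 panel 2018/2530 = 79.8%, the internal panel 231/262 = 88.2% → the internal panel
The internal panel has the higher rate in all 3 groups.

the internal panel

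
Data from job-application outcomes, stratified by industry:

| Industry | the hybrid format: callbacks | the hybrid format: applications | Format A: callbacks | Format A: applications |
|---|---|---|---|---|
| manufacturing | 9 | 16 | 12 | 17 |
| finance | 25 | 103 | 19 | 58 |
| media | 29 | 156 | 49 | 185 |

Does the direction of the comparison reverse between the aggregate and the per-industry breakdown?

Manufacturing: the hybrid format 9/16 = 56.2%, Format A 12/17 = 70.6% → Format A
Finance: the hybrid format 25/103 = 24.3%, Format A 19/58 = 32.8% → Format A
Media: the hybrid format 29/156 = 18.6%, Format A 49/185 = 26.5% → Format A
Overall: the hybrid format 63/275 = 22.9%, Format A 80/260 = 30.8% → Format A
Format A wins overall and in every industry group — no reversal.

No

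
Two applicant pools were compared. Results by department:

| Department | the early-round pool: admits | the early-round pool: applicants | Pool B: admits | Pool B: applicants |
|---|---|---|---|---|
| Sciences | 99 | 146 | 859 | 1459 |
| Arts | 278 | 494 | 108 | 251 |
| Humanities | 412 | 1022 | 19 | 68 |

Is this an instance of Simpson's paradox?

Yes

Sciences: the early-round pool 99/146 = 67.8%, Pool B 859/1459 = 58.9% → the early-round pool
Arts: the early-round pool 278/494 = 56.3%, Pool B 108/251 = 43.0% → the early-round pool
Humanities: the early-round pool 412/1022 = 40.3%, Pool B 19/68 = 27.9% → the early-round pool
Overall: the early-round pool 789/1662 = 47.5%, Pool B 986/1778 = 55.5% → Pool B
The early-round pool wins each department group but Pool B wins overall — the comparison reverses. The early-round pool's applicants skew toward Humanities, which has a lower base rate.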